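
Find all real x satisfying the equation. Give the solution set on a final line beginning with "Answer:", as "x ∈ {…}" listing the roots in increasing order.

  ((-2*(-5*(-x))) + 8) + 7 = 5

Step 1. [((-2*(-5*(-x))) + 8) + 7 = 5] 7 comes off first (subtract 7), so sub: (-2*(-5*(-x))) + 8 = -2.
Step 2. [(-2*(-5*(-x))) + 8 = -2] 8 comes off first (subtract 8) ⇒ sub: -2*(-5*(-x)) = -10.
Step 3. [-2*(-5*(-x)) = -10] -2 out front; divide by -2, so div: -5*(-x) = 5.
Step 4. [-5*(-x) = 5] -5·(inner) — divide through by -5. So div: -x = -1.
Step 5. [-x = -1] flip signs both sides. So neg: x = 1.

Answer: x ∈ {1}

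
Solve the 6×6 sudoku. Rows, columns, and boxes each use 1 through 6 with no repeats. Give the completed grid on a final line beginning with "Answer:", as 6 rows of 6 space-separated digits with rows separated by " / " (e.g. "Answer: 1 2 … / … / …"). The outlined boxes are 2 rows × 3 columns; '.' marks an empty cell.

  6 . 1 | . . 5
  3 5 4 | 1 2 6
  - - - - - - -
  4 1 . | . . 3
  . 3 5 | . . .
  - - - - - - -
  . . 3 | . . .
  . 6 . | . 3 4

Step 1. [r6c3∈{2}] only 2 remains possible at r6c3, so r6c3=2.
Step 2. [r3c4∈{2,5,6}] 2 has one home in row 3: r3c4, so r3c4=2.
Step 3. [r6c4∈{5}] r6c4 is down to just 5. So r6c4=5.
Step 4. [r1c5∈{4}] nothing but 4 survives at r1c5. So r1c5=4.
Step 5. [r4c6∈{1}] r4c6 is down to just 1, so r4c6=1.
Step 6. [r4c5∈{6}] only 6 remains possible at r4c5. So r4c5=6.
Step 7. [r5c1∈{1,5}] r5c1 is the only open cell in row 5 admitting 5, so r5c1=5.
Step 8. [r5c2∈{4}] only 4 remains possible at r5c2. So r5c2=4.
Step 9. [r4c4∈{4}] r4c4's peers cover all but 4 ⇒ r4c4=4.
Step 10. [r6c1∈{1}] r6c1's peers cover all but 1 ⇒ r6c1=1.
Step 11. [r3c5∈{5}] only 5 remains possible at r3c5. So r3c5=5.
Step 12. [r5c6∈{2}] r5c6's peers cover all but 2. So r5c6=2.
Step 13. [r5c4∈{6}] r5c4's peers cover all but 6, so r5c4=6.
Step 14. [r3c3∈{6}] r3c3 has the single candidate 6. So r3c3=6.
Step 15. [r5c5∈{1}] r5c5 has the single candidate 1, so r5c5=1.
Step 16. [r4c1∈{2}] r4c1 has the single candidate 2. So r4c1=2.
Step 17. [r1c2∈{2}] r1c2's peers cover all but 2 ⇒ r1c2=2.
Step 18. [r1c4∈{3}] r1c4 is down to just 3 ⇒ r1c4=3.

Answer: 6 2 1 3 4 5 / 3 5 4 1 2 6 / 4 1 6 2 5 3 / 2 3 5 4 6 1 / 5 4 3 6 1 2 / 1 6 2 5 3 4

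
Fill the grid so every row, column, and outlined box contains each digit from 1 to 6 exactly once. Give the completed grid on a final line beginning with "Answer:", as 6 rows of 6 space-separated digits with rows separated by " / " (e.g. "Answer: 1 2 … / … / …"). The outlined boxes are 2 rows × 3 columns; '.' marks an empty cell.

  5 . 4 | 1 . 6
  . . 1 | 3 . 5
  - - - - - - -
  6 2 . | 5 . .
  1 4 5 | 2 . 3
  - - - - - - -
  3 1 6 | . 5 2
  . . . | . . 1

Step 1. [r6c1∈{2,4}] in col 1, 4 fits only at r6c1 ⇒ r6c1=4.
Step 2. [r2c5∈{2,4}] 4 has one home in row 2: r2c5. So r2c5=4.
Step 3. [r6c5∈{3,6}] 3 has one home in row 6: r6c5, so r6c5=3.
Step 4. [r5c4∈{4}] r5c4's peers cover all but 4. So r5c4=4.
Step 5. [r2c1∈{2}] r2c1 is down to just 2. So r2c1=2.
Step 6. [r3c6∈{4}] only 4 remains possible at r3c6. So r3c6=4.
Step 7. [r6c4∈{6}] r6c4's peers cover all but 6. So r6c4=6.
Step 8. [r6c2∈{5}] r6c2 has the single candidate 5. So r6c2=5.
Step 9. [r4c5∈{6}] r4c5 is down to just 6. So r4c5=6.
Step 10. [r6c3∈{2}] r6c3's peers cover all but 2. So r6c3=2.
Step 11. [r1c5∈{2}] r1c5 has the single candidate 2, so r1c5=2.
Step 12. [r3c5∈{1}] r3c5's peers cover all but 1 ⇒ r3c5=1.
Step 13. [r1c2∈{3}] r1c2's peers cover all but 3 ⇒ r1c2=3.
Step 14. [r3c3∈{3}] r3c3 has the single candidate 3 ⇒ r3c3=3.
Step 15. [r2c2∈{6}] r2c2's peers cover all but 6. So r2c2=6.

Answer: 5 3 4 1 2 6 / 2 6 1 3 4 5 / 6 2 3 5 1 4 / 1 4 5 2 6 3 / 3 1 6 4 5 2 / 4 5 2 6 3 1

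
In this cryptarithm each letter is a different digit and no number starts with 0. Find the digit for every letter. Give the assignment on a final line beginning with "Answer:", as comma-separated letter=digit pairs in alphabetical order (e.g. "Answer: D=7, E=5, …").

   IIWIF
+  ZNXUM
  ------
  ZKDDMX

Step 1. [col 1: F + M ≡ X (mod 10)] column 1 (F + M ≡ X (mod 10), carry-in 0) doesn't pin F yet; pick F=9 and continue, so F=9.
Step 2. [col 1: F + M ≡ X (mod 10)] no forcing yet in column 1 (carry-in 0); M=5 is free and consistent — try it, so M=5.
Step 3. [col 1: F + M ≡ X (mod 10)] from column 1 (F=9, M=5, carry-in 0, digits 5,9 already taken and all letters distinct): X must equal 4 ⇒ X=4.
Step 4. [col 2: I + U ≡ M (mod 10)] column 2 (I + U ≡ M (mod 10), carry-in 1) doesn't pin U yet; pick U=6 and continue. So U=6.
Step 5. [Z] the sum has 6 digits but both addends have 5; that extra leading digit Z is the final carry, namely 1. So Z=1.
Step 6. [col 2: I + U ≡ M (mod 10)] column 2 reads I+U+carry(1)=M with U=6, M=5; with digits 1,4,5,6,9 already taken and all letters distinct, the only value for I is 8, so I=8.
Step 7. [col 3: W + X ≡ D (mod 10)] column 3 (W + X ≡ D (mod 10), carry-in 1) doesn't pin W yet; pick W=7 and continue. So W=7.
Step 8. [col 3: W + X ≡ D (mod 10)] column 3: given W=7, X=4, carry-in 1, and digits 1,4,5,6,7,8,9 already taken and all letters distinct, W+X≡D (mod 10) forces D=2 ⇒ D=2.
Step 9. [col 4: I + N ≡ D (mod 10)] in column 4 we have I+N≡D with carry-in 1; given I=8, D=2 and digits 1,2,4,5,6,7,8,9 already taken and all letters distinct, that pins N to 3, so N=3.
Step 10. [col 5: I + Z ≡ K (mod 10)] column 5 reads I+Z+carry(1)=K with I=8, Z=1; with digits 1,2,3,4,5,6,7,8,9 already taken and all letters distinct, the only value for K is 0, so K=0.

Answer: D=2, F=9, I=8, K=0, M=5, N=3, U=6, W=7, X=4, Z=1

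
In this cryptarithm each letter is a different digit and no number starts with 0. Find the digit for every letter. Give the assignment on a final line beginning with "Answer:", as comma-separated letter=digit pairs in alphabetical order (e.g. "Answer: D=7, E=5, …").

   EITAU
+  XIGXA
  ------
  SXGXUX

Step 1. [col 1: U + A ≡ X (mod 10)] no forcing yet in column 1 (carry-in 0); X=7 is free and consistent — try it. So X=7.
Step 2. [col 1: U + A ≡ X (mod 10)] column 1 (U + A ≡ X (mod 10), carry-in 0) doesn't pin A yet; pick A=5 and continue. So A=5.
Step 3. [S] the sum has 6 digits but both addends have 5; that extra leading digit S is the final carry, namely 1 ⇒ S=1.
Step 4. [col 1: U + A ≡ X (mod 10)] in column 1 we have U+A≡X with carry-in 0; given A=5, X=7 and digits 1,5,7 already taken and all letters distinct, that pins U to 2, so U=2.
Step 5. [col 3: T + G ≡ X (mod 10)] no forcing yet in column 3 (carry-in 1); G=6 is free and consistent — try it. So G=6.
Step 6. [col 3: T + G ≡ X (mod 10)] in column 3 we have T+G≡X with carry-in 1; given G=6, X=7 and digits 1,2,5,6,7 already taken and all letters distinct, that pins T to 0 ⇒ T=0.
Step 7. [col 4: I + I ≡ G (mod 10)] no forcing yet in column 4 (carry-in 0); I=8 is free and consistent — try it, so I=8.
Step 8. [col 5: E + X ≡ X (mod 10)] column 5 reads E+X+carry(1)=X with X=7; with digits 0,1,2,5,6,7,8 already taken and all letters distinct, the only value for E is 9. So E=9.

Answer: A=5, E=9, G=6, I=8, S=1, T=0, U=2, X=7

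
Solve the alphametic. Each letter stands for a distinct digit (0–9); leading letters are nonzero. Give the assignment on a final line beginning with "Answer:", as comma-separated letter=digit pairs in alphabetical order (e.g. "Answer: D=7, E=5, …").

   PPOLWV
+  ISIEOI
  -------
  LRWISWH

Step 1. [col 1: V + I ≡ H (mod 10)] no forcing yet in column 1 (carry-in 0); H=9 is free and consistent — try it ⇒ H=9.
Step 2. [col 1: V + I ≡ H (mod 10)] several values work for I in column 1 (V + I ≡ H (mod 10), carry-in 0); try I=7, so I=7.
Step 3. [col 1: V + I ≡ H (mod 10)] in column 1 we have V+I≡H with carry-in 0; given I=7, H=9 and digits 7,9 already taken and all letters distinct, that pins V to 2 ⇒ V=2.
Step 4. [col 2: W + O ≡ W (mod 10)] column 2 reads W+O+carry(0)=W with nothing yet; with digits 2,7,9 already taken and all letters distinct, the only value for O is 0, so O=0.
Step 5. [col 2: W + O ≡ W (mod 10)] W=3 is one option consistent with column 2 (W + O ≡ W (mod 10), carry-in 0) — take it. So W=3.
Step 6. [col 3: L + E ≡ S (mod 10)] column 3 (L + E ≡ S (mod 10), carry-in 0) doesn't pin E yet; pick E=4 and continue. So E=4.
Step 7. [col 3: L + E ≡ S (mod 10)] in column 3 we have L+E≡S with carry-in 0; given E=4 and digits 0,2,3,4,7,9 already taken and all letters distinct, that pins L to 1 ⇒ L=1.
Step 8. [col 3: L + E ≡ S (mod 10)] column 3: given L=1, E=4, carry-in 0, and digits 0,1,2,3,4,7,9 already taken and all letters distinct, L+E≡S (mod 10) forces S=5, so S=5.
Step 9. [col 5: P + S ≡ W (mod 10)] column 5 reads P+S+carry(0)=W with S=5, W=3; with digits 0,1,2,3,4,5,7,9 already taken and all letters distinct, the only value for P is 8 ⇒ P=8.
Step 10. [col 6: P + I ≡ R (mod 10)] in column 6 we have P+I≡R with carry-in 1; given P=8, I=7 and digits 0,1,2,3,4,5,7,8,9 already taken and all letters distinct, that pins R to 6, so R=6.

Answer: E=4, H=9, I=7, L=1, O=0, P=8, R=6, S=5, V=2, W=3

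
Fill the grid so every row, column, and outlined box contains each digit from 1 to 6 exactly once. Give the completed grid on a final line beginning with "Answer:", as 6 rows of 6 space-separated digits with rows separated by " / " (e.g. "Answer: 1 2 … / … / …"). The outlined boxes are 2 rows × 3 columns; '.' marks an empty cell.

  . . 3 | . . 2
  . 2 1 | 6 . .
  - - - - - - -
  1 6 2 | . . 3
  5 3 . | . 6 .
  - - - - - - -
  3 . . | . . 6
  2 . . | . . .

Step 1. [r1c2∈{4,5}] across box 1, 5 lands solely at r1c2, so r1c2=5.
Step 2. [r5c5∈{1,2,4,5}] 2 has one home in col 5: r5c5, so r5c5=2.
Step 3. [r6c4∈{1,3,4,5}] in col 4, 3 fits only at r6c4. So r6c4=3.
Step 4. [r4c3∈{4}] only 4 remains possible at r4c3, so r4c3=4.
Step 5. [r2c1∈{4}] r2c1 is down to just 4. So r2c1=4.
Step 6. [r6c6∈{1,4,5}] r6c6 is the only open cell in col 6 admitting 4. So r6c6=4.
Step 7. [r5c3∈{5}] r5c3 is down to just 5 ⇒ r5c3=5.
Step 8. [r5c4∈{1}] r5c4 is down to just 1. So r5c4=1.
Step 9. [r3c4∈{4,5}] 5 has one home in col 4: r3c4 ⇒ r3c4=5.
Step 10. [r1c5∈{1,4}] in row 1, 1 fits only at r1c5. So r1c5=1.
Step 11. [r2c5∈{3,5}] row 2 places 3 nowhere but r2c5. So r2c5=3.
Step 12. [r4c6∈{1}] nothing but 1 survives at r4c6, so r4c6=1.
Step 13. [r4c4∈{2}] nothing but 2 survives at r4c4. So r4c4=2.
Step 14. [r6c5∈{5}] r6c5 has the single candidate 5. So r6c5=5.
Step 15. [r6c2∈{1}] only 1 remains possible at r6c2. So r6c2=1.
Step 16. [r3c5∈{4}] nothing but 4 survives at r3c5 ⇒ r3c5=4.
Step 17. [r2c6∈{5}] r2c6 has the single candidate 5 ⇒ r2c6=5.
Step 18. [r1c1∈{6}] only 6 remains possible at r1c1, so r1c1=6.
Step 19. [r5c2∈{4}] r5c2 has the single candidate 4. So r5c2=4.
Step 20. [r1c4∈{4}] r1c4 has the single candidate 4 ⇒ r1c4=4.
Step 21. [r6c3∈{6}] r6c3's peers cover all but 6. So r6c3=6.

Answer: 6 5 3 4 1 2 / 4 2 1 6 3 5 / 1 6 2 5 4 3 / 5 3 4 2 6 1 / 3 4 5 1 2 6 / 2 1 6 3 5 4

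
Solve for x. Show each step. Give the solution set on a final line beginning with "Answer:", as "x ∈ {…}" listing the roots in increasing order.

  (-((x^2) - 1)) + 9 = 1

Step 1. [(-((x^2) - 1)) + 9 = 1] peel the +9: subtract 9 from each side. So sub: -((x^2) - 1) = -8.
Step 2. [-((x^2) - 1) = -8] flip signs both sides. So neg: (x^2) - 1 = 8.
Step 3. [(x^2) - 1 = 8] -1 is outermost — add 1 both sides, so sub: x^2 = 9.
Step 4. [x^2 = 9] LHS squared, RHS 9 ≥ 0: apply √ (±). So sqrt: x = 3 or -3.

Answer: x ∈ {-3, 3}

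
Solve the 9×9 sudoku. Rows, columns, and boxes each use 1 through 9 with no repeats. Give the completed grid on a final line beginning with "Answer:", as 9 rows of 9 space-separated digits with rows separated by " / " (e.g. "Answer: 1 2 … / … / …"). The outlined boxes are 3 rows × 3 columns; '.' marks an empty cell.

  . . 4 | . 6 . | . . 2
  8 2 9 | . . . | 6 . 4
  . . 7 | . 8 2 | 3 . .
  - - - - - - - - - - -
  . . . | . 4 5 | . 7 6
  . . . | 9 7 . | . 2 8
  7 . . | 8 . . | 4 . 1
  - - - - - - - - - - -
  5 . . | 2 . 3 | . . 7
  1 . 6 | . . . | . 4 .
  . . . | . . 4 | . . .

Step 1. [r4c7∈{9}] r4c7 has the single candidate 9. So r4c7=9.
Step 2. [r9c1∈{2,3,9}] 9 has one home in col 1: r9c1, so r9c1=9.
Step 3. [r7c3∈{8}] r7c3 has the single candidate 8. So r7c3=8.
Step 4. [r5c7∈{5}] r5c7 is down to just 5 ⇒ r5c7=5.
Step 5. [r7c7∈{1}] only 1 remains possible at r7c7, so r7c7=1.
Step 6. [r9c3∈{2,3}] in box 7, 2 fits only at r9c3 ⇒ r9c3=2.
Step 7. [r6c8∈{3}] r6c8 is down to just 3 ⇒ r6c8=3.
Step 8. [r4c4∈{1,3}] box 5 places 3 nowhere but r4c4, so r4c4=3.
Step 9. [r5c6∈{1,6}] in box 5, 1 fits only at r5c6, so r5c6=1.
Step 10. [r9c4∈{1,5,6,7}] r9c4 is the only open cell in col 4 admitting 6 ⇒ r9c4=6.
Step 11. [r2c6∈{7}] r2c6 has the single candidate 7. So r2c6=7.
Step 12. [r7c5∈{9}] only 9 remains possible at r7c5 ⇒ r7c5=9.
Step 13. [r8c5∈{5}] only 5 remains possible at r8c5 ⇒ r8c5=5.
Step 14. [r9c7∈{8}] r9c7 is down to just 8. So r9c7=8.
Step 15. [r9c8∈{5}] r9c8 has the single candidate 5. So r9c8=5.
Step 16. [r2c8∈{1}] r2c8 has the single candidate 1, so r2c8=1.
Step 17. [r5c1∈{3,4,6}] across col 1, 4 lands solely at r5c1, so r5c1=4.
Step 18. [r3c9∈{5,9}] r3c9 is the only open cell in col 9 admitting 5. So r3c9=5.
Step 19. [r1c2∈{1,3,5}] box 1 places 5 nowhere but r1c2 ⇒ r1c2=5.
Step 20. [r3c2∈{1,6}] box 1 places 1 nowhere but r3c2 ⇒ r3c2=1.
Step 21. [r9c9∈{3}] r9c9 is down to just 3. So r9c9=3.
Step 22. [r8c2∈{3,7}] across row 8, 3 lands solely at r8c2. So r8c2=3.
Step 23. [r1c8∈{8,9}] across row 1, 8 lands solely at r1c8, so r1c8=8.
Step 24. [r6c6∈{6}] nothing but 6 survives at r6c6, so r6c6=6.
Step 25. [r2c5∈{3}] r2c5 is down to just 3 ⇒ r2c5=3.
Step 26. [r6c2∈{9}] r6c2 has the single candidate 9 ⇒ r6c2=9.
Step 27. [r5c2∈{6}] only 6 remains possible at r5c2 ⇒ r5c2=6.
Step 28. [r4c2∈{8}] r4c2's peers cover all but 8, so r4c2=8.
Step 29. [r6c3∈{5}] only 5 remains possible at r6c3 ⇒ r6c3=5.
Step 30. [r8c7∈{2}] only 2 remains possible at r8c7. So r8c7=2.
Step 31. [r1c1∈{3}] nothing but 3 survives at r1c1. So r1c1=3.
Step 32. [r6c5∈{2}] nothing but 2 survives at r6c5 ⇒ r6c5=2.
Step 33. [r8c4∈{7}] r8c4's peers cover all but 7. So r8c4=7.
Step 34. [r3c4∈{4}] only 4 remains possible at r3c4, so r3c4=4.
Step 35. [r2c4∈{5}] r2c4 has the single candidate 5 ⇒ r2c4=5.
Step 36. [r5c3∈{3}] r5c3's peers cover all but 3 ⇒ r5c3=3.
Step 37. [r8c9∈{9}] r8c9 is down to just 9, so r8c9=9.
Step 38. [r3c1∈{6}] only 6 remains possible at r3c1. So r3c1=6.
Step 39. [r9c2∈{7}] only 7 remains possible at r9c2. So r9c2=7.
Step 40. [r1c4∈{1}] r1c4's peers cover all but 1. So r1c4=1.
Step 41. [r1c7∈{7}] r1c7's peers cover all but 7, so r1c7=7.
Step 42. [r9c5∈{1}] r9c5 is down to just 1, so r9c5=1.
Step 43. [r3c8∈{9}] r3c8 has the single candidate 9. So r3c8=9.
Step 44. [r1c6∈{9}] only 9 remains possible at r1c6, so r1c6=9.
Step 45. [r7c2∈{4}] nothing but 4 survives at r7c2 ⇒ r7c2=4.
Step 46. [r7c8∈{6}] r7c8 is down to just 6. So r7c8=6.
Step 47. [r4c1∈{2}] r4c1 is down to just 2, so r4c1=2.
Step 48. [r4c3∈{1}] nothing but 1 survives at r4c3. So r4c3=1.
Step 49. [r8c6∈{8}] r8c6 has the single candidate 8, so r8c6=8.

Answer: 3 5 4 1 6 9 7 8 2 / 8 2 9 5 3 7 6 1 4 / 6 1 7 4 8 2 3 9 5 / 2 8 1 3 4 5 9 7 6 / 4 6 3 9 7 1 5 2 8 / 7 9 5 8 2 6 4 3 1 / 5 4 8 2 9 3 1 6 7 / 1 3 6 7 5 8 2 4 9 / 9 7 2 6 1 4 8 5 3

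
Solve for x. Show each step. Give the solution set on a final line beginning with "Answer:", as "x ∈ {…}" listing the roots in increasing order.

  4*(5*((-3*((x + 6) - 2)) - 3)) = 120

Step 1. [4*(5*((-3*((x + 6) - 2)) - 3)) = 120] divide by the outer 4, so div: 5*((-3*((x + 6) - 2)) - 3) = 30.
Step 2. [5*((-3*((x + 6) - 2)) - 3) = 30] divide by the outer 5 ⇒ div: (-3*((x + 6) - 2)) - 3 = 6.
Step 3. [(-3*((x + 6) - 2)) - 3 = 6] common factor -3 (LHS and 6) — divide through ⇒ factor: ((x + 6) - 2) + 1 = -2.
Step 4. [((x + 6) - 2) + 1 = -2] the outer +1 inverts by subtracting 1. So sub: (x + 6) - 2 = -3.
Step 5. [(x + 6) - 2 = -3] peel the -2: add 2 from each side ⇒ sub: x + 6 = -1.
Step 6. [x + 6 = -1] subtract 6: x sits inside (… + 6). So sub: x = -7.

Answer: x ∈ {-7}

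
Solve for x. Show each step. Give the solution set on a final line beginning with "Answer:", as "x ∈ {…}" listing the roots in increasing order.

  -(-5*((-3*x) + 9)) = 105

Step 1. [-(-5*((-3*x) + 9)) = 105] flip signs both sides ⇒ neg: -5*((-3*x) + 9) = -105.
Step 2. [-5*((-3*x) + 9) = -105] leading coefficient -5: divide by -5 ⇒ div: (-3*x) + 9 = 21.
Step 3. [(-3*x) + 9 = 21] common factor -3 (LHS and 21) — divide through ⇒ factor: x - 3 = -7.
Step 4. [x - 3 = -7] add 3: x sits inside (… - 3) ⇒ sub: x = -4.

Answer: x ∈ {-4}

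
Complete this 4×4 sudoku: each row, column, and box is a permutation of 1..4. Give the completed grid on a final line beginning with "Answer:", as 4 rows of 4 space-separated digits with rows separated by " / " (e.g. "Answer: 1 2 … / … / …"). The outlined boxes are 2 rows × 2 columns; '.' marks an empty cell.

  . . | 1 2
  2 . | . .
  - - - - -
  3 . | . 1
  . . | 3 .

Step 1. [r4c4∈{4}] r4c4 is down to just 4 ⇒ r4c4=4.
Step 2. [r3c2∈{2,4}] in row 3, 4 fits only at r3c2. So r3c2=4.
Step 3. [r2c2∈{1,3}] across row 2, 1 lands solely at r2c2 ⇒ r2c2=1.
Step 4. [r1c1∈{4}] r1c1's peers cover all but 4 ⇒ r1c1=4.
Step 5. [r3c3∈{2}] r3c3's peers cover all but 2. So r3c3=2.
Step 6. [r1c2∈{3}] r1c2's peers cover all but 3. So r1c2=3.
Step 7. [r4c2∈{2}] r4c2 is down to just 2 ⇒ r4c2=2.
Step 8. [r4c1∈{1}] nothing but 1 survives at r4c1. So r4c1=1.
Step 9. [r2c4∈{3}] r2c4's peers cover all but 3 ⇒ r2c4=3.
Step 10. [r2c3∈{4}] r2c3 is down to just 4. So r2c3=4.

Answer: 4 3 1 2 / 2 1 4 3 / 3 4 2 1 / 1 2 3 4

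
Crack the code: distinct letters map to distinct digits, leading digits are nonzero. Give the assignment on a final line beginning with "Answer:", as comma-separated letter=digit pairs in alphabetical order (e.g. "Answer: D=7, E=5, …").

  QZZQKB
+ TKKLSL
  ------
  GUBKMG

Step 1. [col 1: B + L ≡ G (mod 10)] L=6 is one option consistent with column 1 (B + L ≡ G (mod 10), carry-in 0) — take it ⇒ L=6.
Step 2. [col 1: B + L ≡ G (mod 10)] several values work for G in column 1 (B + L ≡ G (mod 10), carry-in 0); try G=9, so G=9.
Step 3. [col 1: B + L ≡ G (mod 10)] in column 1 we have B+L≡G with carry-in 0; given L=6, G=9 and digits 6,9 already taken and all letters distinct, that pins B to 3 ⇒ B=3.
Step 4. [col 2: K + S ≡ M (mod 10)] column 2 (K + S ≡ M (mod 10), carry-in 0) doesn't pin S yet; pick S=2 and continue, so S=2.
Step 5. [col 2: K + S ≡ M (mod 10)] M=0 is one option consistent with column 2 (K + S ≡ M (mod 10), carry-in 0) — take it. So M=0.
Step 6. [col 2: K + S ≡ M (mod 10)] in column 2 we have K+S≡M with carry-in 0; given S=2, M=0 and digits 0,2,3,6,9 already taken and all letters distinct, that pins K to 8 ⇒ K=8.
Step 7. [col 3: Q + L ≡ K (mod 10)] column 3: given L=6, K=8, carry-in 1, and digits 0,2,3,6,8,9 already taken and all letters distinct, Q+L≡K (mod 10) forces Q=1, so Q=1.
Step 8. [col 4: Z + K ≡ B (mod 10)] column 4: given K=8, B=3, carry-in 0, and digits 0,1,2,3,6,8,9 already taken and all letters distinct, Z+K≡B (mod 10) forces Z=5, so Z=5.
Step 9. [col 5: Z + K ≡ U (mod 10)] in column 5 we have Z+K≡U with carry-in 1; given Z=5, K=8 and digits 0,1,2,3,5,6,8,9 already taken and all letters distinct, that pins U to 4, so U=4.
Step 10. [col 6: Q + T ≡ G (mod 10)] from column 6 (Q=1, G=9, carry-in 1, digits 0,1,2,3,4,5,6,8,9 already taken and all letters distinct): T must equal 7. So T=7.

Answer: B=3, G=9, K=8, L=6, M=0, Q=1, S=2, T=7, U=4, Z=5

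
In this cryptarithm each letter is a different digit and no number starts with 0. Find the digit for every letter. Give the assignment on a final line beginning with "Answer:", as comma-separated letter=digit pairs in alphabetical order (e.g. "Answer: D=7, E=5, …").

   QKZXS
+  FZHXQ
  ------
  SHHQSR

Step 1. [col 1: S + Q ≡ R (mod 10)] several values work for R in column 1 (S + Q ≡ R (mod 10), carry-in 0); try R=0. So R=0.
Step 2. [col 1: S + Q ≡ R (mod 10)] column 1 (S + Q ≡ R (mod 10), carry-in 0) doesn't pin Q yet; pick Q=9 and continue ⇒ Q=9.
Step 3. [col 1: S + Q ≡ R (mod 10)] column 1 reads S+Q+carry(0)=R with Q=9, R=0; with digits 0,9 already taken and all letters distinct, the only value for S is 1 ⇒ S=1.
Step 4. [col 2: X + X ≡ S (mod 10)] column 2: given S=1, carry-in 1, and digits 0,1,9 already taken and all letters distinct, X+X≡S (mod 10) forces X=5 ⇒ X=5.
Step 5. [col 3: Z + H ≡ Q (mod 10)] column 3 (Z + H ≡ Q (mod 10), carry-in 1) doesn't pin H yet; pick H=6 and continue, so H=6.
Step 6. [col 3: Z + H ≡ Q (mod 10)] column 3: given H=6, Q=9, carry-in 1, and digits 0,1,5,6,9 already taken and all letters distinct, Z+H≡Q (mod 10) forces Z=2 ⇒ Z=2.
Step 7. [col 4: K + Z ≡ H (mod 10)] from column 4 (Z=2, H=6, carry-in 0, digits 0,1,2,5,6,9 already taken and all letters distinct): K must equal 4 ⇒ K=4.
Step 8. [col 5: Q + F ≡ H (mod 10)] in column 5 we have Q+F≡H with carry-in 0; given Q=9, H=6 and digits 0,1,2,4,5,6,9 already taken and all letters distinct, that pins F to 7. So F=7.

Answer: F=7, H=6, K=4, Q=9, R=0, S=1, X=5, Z=2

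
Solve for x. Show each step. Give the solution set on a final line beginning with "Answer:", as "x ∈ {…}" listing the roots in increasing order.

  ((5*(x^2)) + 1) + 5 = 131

Step 1. [((5*(x^2)) + 1) + 5 = 131] the outer +5 inverts by subtracting 5 ⇒ sub: (5*(x^2)) + 1 = 126.
Step 2. [(5*(x^2)) + 1 = 126] 1 comes off first (subtract 1). So sub: 5*(x^2) = 125.
Step 3. [5*(x^2) = 125] 5·(inner) — divide through by 5 ⇒ div: x^2 = 25.
Step 4. [x^2 = 25] √ both sides: 25 ≥ 0 gives two branches ⇒ sqrt: x = 5 or -5.

Answer: x ∈ {-5, 5}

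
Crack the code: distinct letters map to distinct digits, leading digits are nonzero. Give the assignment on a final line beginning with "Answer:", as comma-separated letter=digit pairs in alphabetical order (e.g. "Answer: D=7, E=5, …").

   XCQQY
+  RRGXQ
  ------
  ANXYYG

Step 1. [col 1: Y + Q ≡ G (mod 10)] G=4 is one option consistent with column 1 (Y + Q ≡ G (mod 10), carry-in 0) — take it ⇒ G=4.
Step 2. [A] A is the leading digit of a 6-digit sum of two 5-digit numbers; the final carry is exactly 1 ⇒ A=1.
Step 3. [col 1: Y + Q ≡ G (mod 10)] several values work for Y in column 1 (Y + Q ≡ G (mod 10), carry-in 0); try Y=9. So Y=9.
Step 4. [col 1: Y + Q ≡ G (mod 10)] column 1: given Y=9, G=4, carry-in 0, and digits 1,4,9 already taken and all letters distinct, Y+Q≡G (mod 10) forces Q=5 ⇒ Q=5.
Step 5. [col 2: Q + X ≡ Y (mod 10)] in column 2 we have Q+X≡Y with carry-in 1; given Q=5, Y=9 and digits 1,4,5,9 already taken and all letters distinct, that pins X to 3, so X=3.
Step 6. [col 4: C + R ≡ X (mod 10)] no forcing yet in column 4 (carry-in 0); R=6 is free and consistent — try it ⇒ R=6.
Step 7. [col 4: C + R ≡ X (mod 10)] column 4: given R=6, X=3, carry-in 0, and digits 1,3,4,5,6,9 already taken and all letters distinct, C+R≡X (mod 10) forces C=7. So C=7.
Step 8. [col 5: X + R ≡ N (mod 10)] column 5: given X=3, R=6, carry-in 1, and digits 1,3,4,5,6,7,9 already taken and all letters distinct, X+R≡N (mod 10) forces N=0. So N=0.

Answer: A=1, C=7, G=4, N=0, Q=5, R=6, X=3, Y=9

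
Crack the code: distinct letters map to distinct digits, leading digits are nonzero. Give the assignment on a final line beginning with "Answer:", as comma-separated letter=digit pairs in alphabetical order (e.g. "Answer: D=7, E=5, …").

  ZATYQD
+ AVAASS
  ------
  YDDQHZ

Step 1. [col 1: D + S ≡ Z (mod 10)] column 1 (D + S ≡ Z (mod 10), carry-in 0) doesn't pin D yet; pick D=6 and continue, so D=6.
Step 2. [col 1: D + S ≡ Z (mod 10)] Z=3 is one option consistent with column 1 (D + S ≡ Z (mod 10), carry-in 0) — take it, so Z=3.
Step 3. [col 1: D + S ≡ Z (mod 10)] in column 1 we have D+S≡Z with carry-in 0; given D=6, Z=3 and digits 3,6 already taken and all letters distinct, that pins S to 7, so S=7.
Step 4. [col 2: Q + S ≡ H (mod 10)] no forcing yet in column 2 (carry-in 1); Q=4 is free and consistent — try it. So Q=4.
Step 5. [col 2: Q + S ≡ H (mod 10)] in column 2 we have Q+S≡H with carry-in 1; given Q=4, S=7 and digits 3,4,6,7 already taken and all letters distinct, that pins H to 2 ⇒ H=2.
Step 6. [col 3: Y + A ≡ Q (mod 10)] Y=8 is one option consistent with column 3 (Y + A ≡ Q (mod 10), carry-in 1) — take it, so Y=8.
Step 7. [col 3: Y + A ≡ Q (mod 10)] column 3 reads Y+A+carry(1)=Q with Y=8, Q=4; with digits 2,3,4,6,7,8 already taken and all letters distinct, the only value for A is 5, so A=5.
Step 8. [col 4: T + A ≡ D (mod 10)] in column 4 we have T+A≡D with carry-in 1; given A=5, D=6 and digits 2,3,4,5,6,7,8 already taken and all letters distinct, that pins T to 0, so T=0.
Step 9. [col 5: A + V ≡ D (mod 10)] column 5 reads A+V+carry(0)=D with A=5, D=6; with digits 0,2,3,4,5,6,7,8 already taken and all letters distinct, the only value for V is 1. So V=1.

Answer: A=5, D=6, H=2, Q=4, S=7, T=0, V=1, Y=8, Z=3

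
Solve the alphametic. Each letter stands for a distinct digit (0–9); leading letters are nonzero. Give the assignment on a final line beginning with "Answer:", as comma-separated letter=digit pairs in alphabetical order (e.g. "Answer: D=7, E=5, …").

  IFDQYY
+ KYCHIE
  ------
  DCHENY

Step 1. [col 1: Y + E ≡ Y (mod 10)] column 1 reads Y+E+carry(0)=Y with nothing yet; with all letters distinct, none taken yet, the only value for E is 0 ⇒ E=0.
Step 2. [col 1: Y + E ≡ Y (mod 10)] several values work for Y in column 1 (Y + E ≡ Y (mod 10), carry-in 0); try Y=5 ⇒ Y=5.
Step 3. [col 2: Y + I ≡ N (mod 10)] column 2 (Y + I ≡ N (mod 10), carry-in 0) doesn't pin N yet; pick N=7 and continue, so N=7.
Step 4. [col 2: Y + I ≡ N (mod 10)] from column 2 (Y=5, N=7, carry-in 0, digits 0,5,7 already taken and all letters distinct): I must equal 2, so I=2.
Step 5. [col 3: Q + H ≡ E (mod 10)] column 3 (Q + H ≡ E (mod 10), carry-in 0) doesn't pin H yet; pick H=1 and continue ⇒ H=1.
Step 6. [col 3: Q + H ≡ E (mod 10)] column 3: given H=1, E=0, carry-in 0, and digits 0,1,2,5,7 already taken and all letters distinct, Q+H≡E (mod 10) forces Q=9 ⇒ Q=9.
Step 7. [col 4: D + C ≡ H (mod 10)] several values work for D in column 4 (D + C ≡ H (mod 10), carry-in 1); try D=6. So D=6.
Step 8. [col 4: D + C ≡ H (mod 10)] column 4 reads D+C+carry(1)=H with D=6, H=1; with digits 0,1,2,5,6,7,9 already taken and all letters distinct, the only value for C is 4. So C=4.
Step 9. [col 5: F + Y ≡ C (mod 10)] column 5 reads F+Y+carry(1)=C with Y=5, C=4; with digits 0,1,2,4,5,6,7,9 already taken and all letters distinct, the only value for F is 8. So F=8.
Step 10. [col 6: I + K ≡ D (mod 10)] column 6 reads I+K+carry(1)=D with I=2, D=6; with digits 0,1,2,4,5,6,7,8,9 already taken and all letters distinct, the only value for K is 3, so K=3.

Answer: C=4, D=6, E=0, F=8, H=1, I=2, K=3, N=7, Q=9, Y=5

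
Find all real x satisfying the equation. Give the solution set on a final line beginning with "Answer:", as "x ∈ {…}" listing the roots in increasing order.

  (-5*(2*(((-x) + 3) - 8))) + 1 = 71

Step 1. [(-5*(2*(((-x) + 3) - 8))) + 1 = 71] peel the +1: subtract 1 from each side, so sub: -5*(2*(((-x) + 3) - 8)) = 70.
Step 2. [-5*(2*(((-x) + 3) - 8)) = 70] -5·(inner) — divide through by -5, so div: 2*(((-x) + 3) - 8) = -14.
Step 3. [2*(((-x) + 3) - 8) = -14] LHS = 2·(…); ÷2 both sides, so div: ((-x) + 3) - 8 = -7.
Step 4. [((-x) + 3) - 8 = -7] 8 comes off first (add 8). So sub: (-x) + 3 = 1.
Step 5. [(-x) + 3 = 1] +3 is outermost — subtract 3 both sides, so sub: -x = -2.
Step 6. [-x = -2] flip signs both sides, so neg: x = 2.

Answer: x ∈ {2}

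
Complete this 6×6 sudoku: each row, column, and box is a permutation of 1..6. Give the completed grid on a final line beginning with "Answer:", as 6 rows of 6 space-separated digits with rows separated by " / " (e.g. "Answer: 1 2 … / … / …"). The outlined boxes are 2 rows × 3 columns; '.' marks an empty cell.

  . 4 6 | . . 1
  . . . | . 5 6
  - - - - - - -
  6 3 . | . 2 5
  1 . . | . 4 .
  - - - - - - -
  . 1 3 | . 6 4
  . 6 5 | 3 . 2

Step 1. [r2c2∈{2}] nothing but 2 survives at r2c2. So r2c2=2.
Step 2. [r1c5∈{3}] nothing but 3 survives at r1c5, so r1c5=3.
Step 3. [r3c4∈{1}] r3c4 has the single candidate 1 ⇒ r3c4=1.
Step 4. [r6c1∈{4}] r6c1 is down to just 4 ⇒ r6c1=4.
Step 5. [r6c5∈{1}] nothing but 1 survives at r6c5. So r6c5=1.
Step 6. [r4c3∈{2}] r4c3 is down to just 2 ⇒ r4c3=2.
Step 7. [r2c3∈{1}] only 1 remains possible at r2c3, so r2c3=1.
Step 8. [r4c6∈{3}] nothing but 3 survives at r4c6, so r4c6=3.
Step 9. [r4c4∈{6}] r4c4 has the single candidate 6, so r4c4=6.
Step 10. [r2c4∈{4}] r2c4 has the single candidate 4 ⇒ r2c4=4.
Step 11. [r5c4∈{5}] only 5 remains possible at r5c4. So r5c4=5.
Step 12. [r2c1∈{3}] only 3 remains possible at r2c1. So r2c1=3.
Step 13. [r1c4∈{2}] only 2 remains possible at r1c4, so r1c4=2.
Step 14. [r1c1∈{5}] r1c1's peers cover all but 5. So r1c1=5.
Step 15. [r5c1∈{2}] r5c1's peers cover all but 2, so r5c1=2.
Step 16. [r4c2∈{5}] r4c2 is down to just 5 ⇒ r4c2=5.
Step 17. [r3c3∈{4}] only 4 remains possible at r3c3. So r3c3=4.

Answer: 5 4 6 2 3 1 / 3 2 1 4 5 6 / 6 3 4 1 2 5 / 1 5 2 6 4 3 / 2 1 3 5 6 4 / 4 6 5 3 1 2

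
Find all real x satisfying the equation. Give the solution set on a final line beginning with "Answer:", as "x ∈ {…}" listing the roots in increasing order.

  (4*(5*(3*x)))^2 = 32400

Step 1. [(4*(5*(3*x)))^2 = 32400] √ both sides: 32400 ≥ 0 gives two branches, so sqrt: 4*(5*(3*x)) = 180 or -180.
Step 2. [4*(5*(3*x)) = 180 or -180] divide by the outer 4, so div: 5*(3*x) = 45 or -45.
Step 3. [5*(3*x) = 45 or -45] leading coefficient 5: divide by 5 ⇒ div: 3*x = 9 or -9.
Step 4. [3*x = 9 or -9] leading coefficient 3: divide by 3. So div: x = 3 or -3.

Answer: x ∈ {-3, 3}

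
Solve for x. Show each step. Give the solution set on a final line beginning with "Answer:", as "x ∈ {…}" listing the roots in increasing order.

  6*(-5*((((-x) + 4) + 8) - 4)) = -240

Step 1. [6*(-5*((((-x) + 4) + 8) - 4)) = -240] LHS = 6·(…); ÷6 both sides, so div: -5*((((-x) + 4) + 8) - 4) = -40.
Step 2. [-5*((((-x) + 4) + 8) - 4) = -40] -5 out front; divide by -5. So div: (((-x) + 4) + 8) - 4 = 8.
Step 3. [(((-x) + 4) + 8) - 4 = 8] add 4: x sits inside (… - 4) ⇒ sub: ((-x) + 4) + 8 = 12.
Step 4. [((-x) + 4) + 8 = 12] subtract 8: x sits inside (… + 8), so sub: (-x) + 4 = 4.
Step 5. [(-x) + 4 = 4] the outer +4 inverts by subtracting 4 ⇒ sub: -x = 0.
Step 6. [-x = 0] leading − — multiply by −1 ⇒ neg: x = 0.

Answer: x ∈ {0}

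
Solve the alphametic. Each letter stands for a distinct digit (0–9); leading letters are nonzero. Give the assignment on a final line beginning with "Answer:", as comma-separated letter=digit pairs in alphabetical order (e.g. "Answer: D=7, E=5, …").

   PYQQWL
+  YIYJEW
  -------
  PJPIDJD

Step 1. [col 1: L + W ≡ D (mod 10)] W=6 is one option consistent with column 1 (L + W ≡ D (mod 10), carry-in 0) — take it, so W=6.
Step 2. [col 1: L + W ≡ D (mod 10)] no forcing yet in column 1 (carry-in 0); D=5 is free and consistent — try it. So D=5.
Step 3. [col 1: L + W ≡ D (mod 10)] column 1: given W=6, D=5, carry-in 0, and digits 5,6 already taken and all letters distinct, L+W≡D (mod 10) forces L=9 ⇒ L=9.
Step 4. [P] adding two 6-digit numbers gives at most 6+1 digits, and here it does — P is that final carry and must be 1 ⇒ P=1.
Step 5. [col 2: W + E ≡ J (mod 10)] several values work for E in column 2 (W + E ≡ J (mod 10), carry-in 1); try E=3, so E=3.
Step 6. [col 2: W + E ≡ J (mod 10)] from column 2 (W=6, E=3, carry-in 1, digits 1,3,5,6,9 already taken and all letters distinct): J must equal 0. So J=0.
Step 7. [col 3: Q + J ≡ D (mod 10)] from column 3 (J=0, D=5, carry-in 1, digits 0,1,3,5,6,9 already taken and all letters distinct): Q must equal 4 ⇒ Q=4.
Step 8. [col 4: Q + Y ≡ I (mod 10)] column 4 reads Q+Y+carry(0)=I with Q=4; with digits 0,1,3,4,5,6,9 already taken and all letters distinct, the only value for I is 2 ⇒ I=2.
Step 9. [col 4: Q + Y ≡ I (mod 10)] column 4 reads Q+Y+carry(0)=I with Q=4, I=2; with digits 0,1,2,3,4,5,6,9 already taken and all letters distinct, the only value for Y is 8 ⇒ Y=8.

Answer: D=5, E=3, I=2, J=0, L=9, P=1, Q=4, W=6, Y=8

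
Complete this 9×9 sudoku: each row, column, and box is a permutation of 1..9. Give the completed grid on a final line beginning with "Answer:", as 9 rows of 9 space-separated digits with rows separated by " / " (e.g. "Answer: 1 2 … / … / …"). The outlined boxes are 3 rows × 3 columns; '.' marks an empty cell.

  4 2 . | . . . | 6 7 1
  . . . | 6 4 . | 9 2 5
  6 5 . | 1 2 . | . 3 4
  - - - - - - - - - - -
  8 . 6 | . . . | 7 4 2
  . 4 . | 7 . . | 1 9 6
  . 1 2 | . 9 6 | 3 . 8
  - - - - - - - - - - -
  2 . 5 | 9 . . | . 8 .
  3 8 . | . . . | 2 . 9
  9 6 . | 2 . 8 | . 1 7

Step 1. [r9c5∈{3,5}] 3 has one home in row 9: r9c5, so r9c5=3.
Step 2. [r2c3∈{1,3,7,8}] row 2 places 8 nowhere but r2c3 ⇒ r2c3=8.
Step 3. [r8c3∈{1,4,7}] col 3 places 1 nowhere but r8c3, so r8c3=1.
Step 4. [r3c3∈{7,9}] 7 has one home in col 3: r3c3. So r3c3=7.
Step 5. [r5c3∈{3}] r5c3 has the single candidate 3. So r5c3=3.
Step 6. [r2c6∈{3,7}] row 2 places 7 nowhere but r2c6, so r2c6=7.
Step 7. [r8c5∈{5,6,7}] 7 has one home in row 8: r8c5, so r8c5=7.
Step 8. [r6c8∈{5}] r6c8 has the single candidate 5 ⇒ r6c8=5.
Step 9. [r1c4∈{3,5,8}] in col 4, 8 fits only at r1c4, so r1c4=8.
Step 10. [r1c6∈{3,5,9}] across row 1, 3 lands solely at r1c6 ⇒ r1c6=3.
Step 11. [r5c1∈{5}] r5c1 has the single candidate 5, so r5c1=5.
Step 12. [r7c7∈{4}] only 4 remains possible at r7c7, so r7c7=4.
Step 13. [r8c6∈{4,5}] r8c6 is the only open cell in col 6 admitting 4 ⇒ r8c6=4.
Step 14. [r4c6∈{1,5}] in col 6, 5 fits only at r4c6, so r4c6=5.
Step 15. [r7c5∈{1,6}] across row 7, 6 lands solely at r7c5 ⇒ r7c5=6.
Step 16. [r1c5∈{5}] nothing but 5 survives at r1c5 ⇒ r1c5=5.
Step 17. [r4c4∈{3}] only 3 remains possible at r4c4. So r4c4=3.
Step 18. [r4c5∈{1}] r4c5 is down to just 1. So r4c5=1.
Step 19. [r9c7∈{5}] nothing but 5 survives at r9c7, so r9c7=5.
Step 20. [r4c2∈{9}] r4c2's peers cover all but 9 ⇒ r4c2=9.
Step 21. [r2c1∈{1}] r2c1 is down to just 1 ⇒ r2c1=1.
Step 22. [r7c9∈{3}] nothing but 3 survives at r7c9, so r7c9=3.
Step 23. [r6c4∈{4}] r6c4's peers cover all but 4. So r6c4=4.
Step 24. [r1c3∈{9}] only 9 remains possible at r1c3. So r1c3=9.
Step 25. [r2c2∈{3}] r2c2's peers cover all but 3, so r2c2=3.
Step 26. [r5c5∈{8}] r5c5 is down to just 8 ⇒ r5c5=8.
Step 27. [r7c6∈{1}] only 1 remains possible at r7c6. So r7c6=1.
Step 28. [r5c6∈{2}] only 2 remains possible at r5c6 ⇒ r5c6=2.
Step 29. [r9c3∈{4}] r9c3 has the single candidate 4. So r9c3=4.
Step 30. [r7c2∈{7}] r7c2 has the single candidate 7 ⇒ r7c2=7.
Step 31. [r8c8∈{6}] only 6 remains possible at r8c8, so r8c8=6.
Step 32. [r3c7∈{8}] nothing but 8 survives at r3c7 ⇒ r3c7=8.
Step 33. [r8c4∈{5}] nothing but 5 survives at r8c4, so r8c4=5.
Step 34. [r3c6∈{9}] nothing but 9 survives at r3c6, so r3c6=9.
Step 35. [r6c1∈{7}] r6c1 has the single candidate 7, so r6c1=7.

Answer: 4 2 9 8 5 3 6 7 1 / 1 3 8 6 4 7 9 2 5 / 6 5 7 1 2 9 8 3 4 / 8 9 6 3 1 5 7 4 2 / 5 4 3 7 8 2 1 9 6 / 7 1 2 4 9 6 3 5 8 / 2 7 5 9 6 1 4 8 3 / 3 8 1 5 7 4 2 6 9 / 9 6 4 2 3 8 5 1 7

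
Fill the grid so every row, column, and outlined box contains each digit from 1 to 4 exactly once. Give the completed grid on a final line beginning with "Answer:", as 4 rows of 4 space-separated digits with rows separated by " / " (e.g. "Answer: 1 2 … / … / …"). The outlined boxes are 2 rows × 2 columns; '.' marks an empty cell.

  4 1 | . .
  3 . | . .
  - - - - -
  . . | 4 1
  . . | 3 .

Step 1. [r2c2∈{2}] only 2 remains possible at r2c2 ⇒ r2c2=2.
Step 2. [r4c4∈{2}] nothing but 2 survives at r4c4, so r4c4=2.
Step 3. [r3c2∈{3}] nothing but 3 survives at r3c2 ⇒ r3c2=3.
Step 4. [r2c4∈{4}] r2c4 has the single candidate 4, so r2c4=4.
Step 5. [r1c3∈{2}] r1c3's peers cover all but 2, so r1c3=2.
Step 6. [r3c1∈{2}] r3c1 has the single candidate 2. So r3c1=2.
Step 7. [r4c2∈{4}] r4c2 is down to just 4 ⇒ r4c2=4.
Step 8. [r1c4∈{3}] r1c4 has the single candidate 3. So r1c4=3.
Step 9. [r4c1∈{1}] r4c1 is down to just 1, so r4c1=1.
Step 10. [r2c3∈{1}] r2c3 is down to just 1. So r2c3=1.

Answer: 4 1 2 3 / 3 2 1 4 / 2 3 4 1 / 1 4 3 2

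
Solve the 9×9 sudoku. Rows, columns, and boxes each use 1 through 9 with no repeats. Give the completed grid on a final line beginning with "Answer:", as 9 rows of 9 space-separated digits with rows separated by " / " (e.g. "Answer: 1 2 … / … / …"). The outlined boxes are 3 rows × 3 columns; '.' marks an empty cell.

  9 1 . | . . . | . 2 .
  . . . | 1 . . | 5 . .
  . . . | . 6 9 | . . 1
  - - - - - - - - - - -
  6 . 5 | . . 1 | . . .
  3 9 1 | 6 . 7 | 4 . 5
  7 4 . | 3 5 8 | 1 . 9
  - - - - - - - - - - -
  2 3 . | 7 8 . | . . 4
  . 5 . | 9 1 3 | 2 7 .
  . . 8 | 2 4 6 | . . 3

Step 1. [r2c2∈{2,6,7,8}] 6 has one home in col 2: r2c2 ⇒ r2c2=6.
Step 2. [r4c2∈{2,8}] box 4 places 8 nowhere but r4c2. So r4c2=8.
Step 3. [r2c8∈{3,4,8,9}] across row 2, 9 lands solely at r2c8 ⇒ r2c8=9.
Step 4. [r3c8∈{3,4,8}] col 8 places 4 nowhere but r3c8 ⇒ r3c8=4.
Step 5. [r8c9∈{6,8}] across row 8, 8 lands solely at r8c9 ⇒ r8c9=8.
Step 6. [r2c9∈{7}] r2c9 has the single candidate 7 ⇒ r2c9=7.
Step 7. [r2c6∈{2,4}] in col 6, 2 fits only at r2c6. So r2c6=2.
Step 8. [r7c8∈{1,5,6}] across row 7, 1 lands solely at r7c8 ⇒ r7c8=1.
Step 9. [r1c6∈{4,5}] in col 6, 4 fits only at r1c6. So r1c6=4.
Step 10. [r7c7∈{6,9}] in box 9, 6 fits only at r7c7 ⇒ r7c7=6.
Step 11. [r8c1∈{4}] r8c1 is down to just 4. So r8c1=4.
Step 12. [r3c2∈{2,7}] col 2 places 2 nowhere but r3c2 ⇒ r3c2=2.
Step 13. [r2c5∈{3}] r2c5 has the single candidate 3 ⇒ r2c5=3.
Step 14. [r1c4∈{5,8}] r1c4 is the only open cell in row 1 admitting 5, so r1c4=5.
Step 15. [r1c7∈{3,8}] row 1 places 8 nowhere but r1c7, so r1c7=8.
Step 16. [r3c7∈{3}] r3c7's peers cover all but 3, so r3c7=3.
Step 17. [r3c1∈{5,8}] across row 3, 5 lands solely at r3c1, so r3c1=5.
Step 18. [r4c5∈{2,9}] r4c5 is the only open cell in row 4 admitting 9. So r4c5=9.
Step 19. [r1c3∈{3,7}] 3 has one home in row 1: r1c3. So r1c3=3.
Step 20. [r4c7∈{7}] r4c7 has the single candidate 7, so r4c7=7.
Step 21. [r9c2∈{7}] only 7 remains possible at r9c2 ⇒ r9c2=7.
Step 22. [r4c4∈{4}] only 4 remains possible at r4c4 ⇒ r4c4=4.
Step 23. [r6c3∈{2}] r6c3's peers cover all but 2, so r6c3=2.
Step 24. [r9c1∈{1}] r9c1's peers cover all but 1, so r9c1=1.
Step 25. [r3c3∈{7}] r3c3 has the single candidate 7. So r3c3=7.
Step 26. [r9c7∈{9}] r9c7 has the single candidate 9 ⇒ r9c7=9.
Step 27. [r9c8∈{5}] only 5 remains possible at r9c8 ⇒ r9c8=5.
Step 28. [r2c3∈{4}] nothing but 4 survives at r2c3, so r2c3=4.
Step 29. [r4c9∈{2}] r4c9 has the single candidate 2 ⇒ r4c9=2.
Step 30. [r6c8∈{6}] r6c8's peers cover all but 6. So r6c8=6.
Step 31. [r1c5∈{7}] r1c5 has the single candidate 7. So r1c5=7.
Step 32. [r4c8∈{3}] r4c8 is down to just 3. So r4c8=3.
Step 33. [r5c5∈{2}] r5c5 is down to just 2 ⇒ r5c5=2.
Step 34. [r8c3∈{6}] only 6 remains possible at r8c3. So r8c3=6.
Step 35. [r7c6∈{5}] r7c6's peers cover all but 5, so r7c6=5.
Step 36. [r2c1∈{8}] r2c1 is down to just 8. So r2c1=8.
Step 37. [r3c4∈{8}] only 8 remains possible at r3c4. So r3c4=8.
Step 38. [r7c3∈{9}] only 9 remains possible at r7c3. So r7c3=9.
Step 39. [r5c8∈{8}] r5c8 is down to just 8 ⇒ r5c8=8.
Step 40. [r1c9∈{6}] r1c9's peers cover all but 6 ⇒ r1c9=6.

Answer: 9 1 3 5 7 4 8 2 6 / 8 6 4 1 3 2 5 9 7 / 5 2 7 8 6 9 3 4 1 / 6 8 5 4 9 1 7 3 2 / 3 9 1 6 2 7 4 8 5 / 7 4 2 3 5 8 1 6 9 / 2 3 9 7 8 5 6 1 4 / 4 5 6 9 1 3 2 7 8 / 1 7 8 2 4 6 9 5 3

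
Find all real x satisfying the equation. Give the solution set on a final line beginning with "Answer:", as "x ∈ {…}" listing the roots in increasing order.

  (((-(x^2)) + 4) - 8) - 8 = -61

Step 1. [(((-(x^2)) + 4) - 8) - 8 = -61] peel the -8: add 8 from each side. So sub: ((-(x^2)) + 4) - 8 = -53.
Step 2. [((-(x^2)) + 4) - 8 = -53] add 8: x sits inside (… - 8). So sub: (-(x^2)) + 4 = -45.
Step 3. [(-(x^2)) + 4 = -45] peel the +4: subtract 4 from each side. So sub: -(x^2) = -49.
Step 4. [-(x^2) = -49] leading − — multiply by −1, so neg: x^2 = 49.
Step 5. [x^2 = 49] LHS squared, RHS 49 ≥ 0: apply √ (±) ⇒ sqrt: x = 7 or -7.

Answer: x ∈ {-7, 7}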